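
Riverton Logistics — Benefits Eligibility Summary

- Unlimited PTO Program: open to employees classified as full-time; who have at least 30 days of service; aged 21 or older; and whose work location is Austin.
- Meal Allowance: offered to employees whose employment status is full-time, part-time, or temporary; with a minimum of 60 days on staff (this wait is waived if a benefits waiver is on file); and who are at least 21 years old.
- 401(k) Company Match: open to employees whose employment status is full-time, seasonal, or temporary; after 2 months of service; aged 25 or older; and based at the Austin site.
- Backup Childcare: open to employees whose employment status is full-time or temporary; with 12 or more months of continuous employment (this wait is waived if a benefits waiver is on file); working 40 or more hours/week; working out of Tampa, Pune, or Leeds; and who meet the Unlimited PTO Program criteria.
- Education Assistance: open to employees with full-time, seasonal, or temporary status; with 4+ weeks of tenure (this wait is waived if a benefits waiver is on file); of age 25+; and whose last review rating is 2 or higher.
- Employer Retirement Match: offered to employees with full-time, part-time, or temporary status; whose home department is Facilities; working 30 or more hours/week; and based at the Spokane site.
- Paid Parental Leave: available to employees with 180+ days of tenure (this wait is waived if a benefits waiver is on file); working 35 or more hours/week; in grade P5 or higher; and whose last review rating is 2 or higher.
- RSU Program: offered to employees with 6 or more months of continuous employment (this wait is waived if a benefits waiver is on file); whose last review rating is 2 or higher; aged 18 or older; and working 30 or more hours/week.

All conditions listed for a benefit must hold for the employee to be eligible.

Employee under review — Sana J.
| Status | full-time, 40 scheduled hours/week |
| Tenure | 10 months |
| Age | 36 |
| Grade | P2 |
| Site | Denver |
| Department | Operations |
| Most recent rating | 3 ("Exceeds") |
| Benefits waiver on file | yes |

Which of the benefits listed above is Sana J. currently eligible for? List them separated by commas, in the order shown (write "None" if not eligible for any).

Meal Allowance, Education Assistance, RSU Program

Unlimited PTO Program — status full-time ✓; service 10 months ≥ 30 days ✓; age 36 ≥ 21 ✓; site Denver ✗ (not Austin) → not eligible.
Meal Allowance — status full-time ✓; benefits waiver on file ✓; age 36 ≥ 21 ✓ → eligible.
401(k) Company Match — status full-time ✓; service 10 months ≥ 2 months ✓; age 36 ≥ 25 ✓; site Denver ✗ (not Austin) → not eligible.
Backup Childcare — status full-time ✓; benefits waiver on file ✓; 40 hrs/wk ≥ 40 ✓; site Denver ✗ (not Tampa, Pune, or Leeds) → not eligible.
Education Assistance — status full-time ✓; benefits waiver on file ✓; age 36 ≥ 25 ✓; rating 3 ≥ 2 ✓ → eligible.
Employer Retirement Match — status full-time ✓; dept Operations ✗ → not eligible.
Paid Parental Leave — benefits waiver on file ✓; 40 hrs/wk ≥ 35 ✓; grade P2 < P5 ✗ → not eligible.
RSU Program — benefits waiver on file ✓; rating 3 ≥ 2 ✓; age 36 ≥ 18 ✓; 40 hrs/wk ≥ 30 ✓ → eligible.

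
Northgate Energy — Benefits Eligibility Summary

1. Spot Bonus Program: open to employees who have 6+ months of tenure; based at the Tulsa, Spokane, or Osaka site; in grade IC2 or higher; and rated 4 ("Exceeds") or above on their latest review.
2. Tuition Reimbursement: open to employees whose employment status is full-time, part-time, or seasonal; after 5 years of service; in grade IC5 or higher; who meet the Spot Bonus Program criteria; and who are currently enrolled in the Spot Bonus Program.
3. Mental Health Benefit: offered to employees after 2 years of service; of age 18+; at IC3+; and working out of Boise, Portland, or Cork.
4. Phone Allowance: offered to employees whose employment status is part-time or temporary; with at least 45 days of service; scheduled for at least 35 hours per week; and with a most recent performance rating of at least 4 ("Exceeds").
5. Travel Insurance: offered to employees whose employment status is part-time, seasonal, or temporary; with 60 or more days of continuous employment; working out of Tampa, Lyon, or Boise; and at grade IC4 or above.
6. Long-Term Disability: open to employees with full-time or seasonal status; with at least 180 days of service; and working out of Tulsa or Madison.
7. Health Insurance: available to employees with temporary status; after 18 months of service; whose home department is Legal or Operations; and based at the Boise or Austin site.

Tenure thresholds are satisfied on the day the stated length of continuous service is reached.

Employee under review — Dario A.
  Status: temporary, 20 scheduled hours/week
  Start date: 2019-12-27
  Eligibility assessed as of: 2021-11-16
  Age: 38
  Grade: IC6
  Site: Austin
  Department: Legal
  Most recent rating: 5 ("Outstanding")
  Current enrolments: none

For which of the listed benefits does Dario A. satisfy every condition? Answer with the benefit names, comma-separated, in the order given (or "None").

Service from 2019-12-27 to 2021-11-16: 690 days.
Spot Bonus Program — service 690 days ≥ 6 months (≈180 days) ✓; site Austin ✗ (not Tulsa, Spokane, or Osaka) → not eligible.
Tuition Reimbursement — status temporary ✗ (requires full-time, part-time, or seasonal) → not eligible.
Mental Health Benefit — service 690 days < 2 years (≈730 days) ✗ → not eligible.
Phone Allowance — status temporary ✓; service 690 days ≥ 45 days ✓; 20 hrs/wk < 35 ✗ → not eligible.
Travel Insurance — status temporary ✓; service 690 days ≥ 60 days ✓; site Austin ✗ (not Tampa, Lyon, or Boise) → not eligible.
Long-Term Disability — status temporary ✗ (requires full-time or seasonal) → not eligible.
Health Insurance — status temporary ✓; service 690 days ≥ 18 months (≈540 days) ✓; dept Legal ✓; site Austin ✓ → eligible.

Health Insurance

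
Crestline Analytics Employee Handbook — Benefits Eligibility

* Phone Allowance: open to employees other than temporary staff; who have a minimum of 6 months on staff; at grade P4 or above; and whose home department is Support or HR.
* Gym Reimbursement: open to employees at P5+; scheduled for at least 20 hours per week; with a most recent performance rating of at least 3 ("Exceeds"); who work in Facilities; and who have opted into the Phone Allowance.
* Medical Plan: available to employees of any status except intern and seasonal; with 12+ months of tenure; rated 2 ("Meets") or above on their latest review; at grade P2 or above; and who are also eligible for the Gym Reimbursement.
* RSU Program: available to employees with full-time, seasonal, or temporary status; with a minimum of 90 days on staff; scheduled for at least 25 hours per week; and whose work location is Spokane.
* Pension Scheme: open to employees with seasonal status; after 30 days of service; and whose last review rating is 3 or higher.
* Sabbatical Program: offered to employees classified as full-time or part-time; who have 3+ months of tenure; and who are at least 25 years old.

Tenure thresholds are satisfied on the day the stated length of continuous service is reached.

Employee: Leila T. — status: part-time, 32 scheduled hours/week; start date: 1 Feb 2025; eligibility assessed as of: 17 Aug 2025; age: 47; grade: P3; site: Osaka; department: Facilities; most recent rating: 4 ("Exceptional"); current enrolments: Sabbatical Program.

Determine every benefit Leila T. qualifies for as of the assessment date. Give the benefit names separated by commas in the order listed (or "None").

Service from 1 Feb 2025 to 17 Aug 2025: 197 days.
Phone Allowance — status part-time ✓ (not excluded); service 197 days ≥ 6 months (≈180 days) ✓; grade P3 < P4 ✗ → not eligible.
Gym Reimbursement — grade P3 < P5 ✗ → not eligible.
Medical Plan — status part-time ✓ (not excluded); service 197 days < 12 months (≈360 days) ✗ → not eligible.
RSU Program — status part-time ✗ (requires full-time, seasonal, or temporary) → not eligible.
Pension Scheme — status part-time ✗ (requires seasonal) → not eligible.
Sabbatical Program — status part-time ✓; service 197 days ≥ 3 months (≈90 days) ✓; age 47 ≥ 25 ✓ → eligible.

Sabbatical Program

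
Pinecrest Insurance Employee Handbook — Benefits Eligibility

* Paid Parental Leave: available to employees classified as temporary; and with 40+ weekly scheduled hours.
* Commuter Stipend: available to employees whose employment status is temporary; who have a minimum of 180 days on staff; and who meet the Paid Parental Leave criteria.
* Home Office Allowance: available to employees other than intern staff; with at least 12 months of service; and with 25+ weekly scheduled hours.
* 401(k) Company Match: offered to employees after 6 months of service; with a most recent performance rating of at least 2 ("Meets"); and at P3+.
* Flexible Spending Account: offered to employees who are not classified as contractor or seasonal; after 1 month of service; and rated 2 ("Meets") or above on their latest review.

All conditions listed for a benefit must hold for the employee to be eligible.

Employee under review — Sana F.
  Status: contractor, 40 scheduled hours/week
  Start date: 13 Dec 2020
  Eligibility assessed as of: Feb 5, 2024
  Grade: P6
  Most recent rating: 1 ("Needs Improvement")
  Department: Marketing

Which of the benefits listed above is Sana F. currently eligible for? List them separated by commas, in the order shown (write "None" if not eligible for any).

Service from 13 Dec 2020 to Feb 5, 2024: 1149 days.
Paid Parental Leave — status contractor ✗ (requires temporary) → not eligible.
Commuter Stipend — status contractor ✗ (requires temporary) → not eligible.
Home Office Allowance — status contractor ✓ (not excluded); service 1149 days ≥ 12 months (≈360 days) ✓; 40 hrs/wk ≥ 25 ✓ → eligible.
401(k) Company Match — service 1149 days ≥ 6 months (≈180 days) ✓; rating 1 < 2 ✗ → not eligible.
Flexible Spending Account — status contractor ✗ (excluded) → not eligible.

Home Office Allowance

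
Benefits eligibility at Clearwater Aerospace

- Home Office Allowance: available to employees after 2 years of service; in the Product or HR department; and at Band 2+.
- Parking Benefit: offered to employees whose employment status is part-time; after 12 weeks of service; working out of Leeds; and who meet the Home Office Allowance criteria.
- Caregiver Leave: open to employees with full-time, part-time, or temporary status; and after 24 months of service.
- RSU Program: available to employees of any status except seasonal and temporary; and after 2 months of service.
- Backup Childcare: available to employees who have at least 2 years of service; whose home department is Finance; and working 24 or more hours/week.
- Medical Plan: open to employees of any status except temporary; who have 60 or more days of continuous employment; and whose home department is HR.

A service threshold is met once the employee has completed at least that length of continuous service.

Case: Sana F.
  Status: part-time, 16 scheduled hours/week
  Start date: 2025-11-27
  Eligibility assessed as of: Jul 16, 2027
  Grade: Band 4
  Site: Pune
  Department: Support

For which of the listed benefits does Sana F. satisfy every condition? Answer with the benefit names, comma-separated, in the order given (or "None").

RSU Program

Service from 2025-11-27 to Jul 16, 2027: 596 days.
Home Office Allowance — service 596 days < 2 years (≈730 days) ✗ → not eligible.
Parking Benefit — status part-time ✓; service 596 days ≥ 12 weeks (≈84 days) ✓; site Pune ✗ (not Leeds) → not eligible.
Caregiver Leave — status part-time ✓; service 596 days < 24 months (≈720 days) ✗ → not eligible.
RSU Program — status part-time ✓ (not excluded); service 596 days ≥ 2 months (≈60 days) ✓ → eligible.
Backup Childcare — service 596 days < 2 years (≈730 days) ✗ → not eligible.
Medical Plan — status part-time ✓ (not excluded); service 596 days ≥ 60 days ✓; dept Support ✗ → not eligible.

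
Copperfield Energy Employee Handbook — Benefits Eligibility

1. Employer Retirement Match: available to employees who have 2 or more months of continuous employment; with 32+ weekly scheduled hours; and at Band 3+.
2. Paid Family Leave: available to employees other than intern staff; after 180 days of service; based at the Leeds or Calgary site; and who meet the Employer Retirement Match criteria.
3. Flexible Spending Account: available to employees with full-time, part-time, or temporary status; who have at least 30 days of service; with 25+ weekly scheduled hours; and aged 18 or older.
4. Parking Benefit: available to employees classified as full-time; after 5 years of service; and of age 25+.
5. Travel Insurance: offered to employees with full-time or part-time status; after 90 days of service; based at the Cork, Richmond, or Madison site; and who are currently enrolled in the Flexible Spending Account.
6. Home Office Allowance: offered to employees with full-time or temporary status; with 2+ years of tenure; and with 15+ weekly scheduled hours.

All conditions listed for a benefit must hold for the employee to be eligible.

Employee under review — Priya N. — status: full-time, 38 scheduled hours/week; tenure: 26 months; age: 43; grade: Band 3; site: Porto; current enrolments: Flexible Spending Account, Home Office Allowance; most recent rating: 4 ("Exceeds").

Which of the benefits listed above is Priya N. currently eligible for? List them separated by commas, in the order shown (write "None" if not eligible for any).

Employer Retirement Match, Flexible Spending Account, Home Office Allowance

Employer Retirement Match — service 26 months ≥ 2 months ✓; 38 hrs/wk ≥ 32 ✓; grade Band 3 ≥ Band 3 ✓ → eligible.
Paid Family Leave — status full-time ✓ (not excluded); service 26 months ≥ 180 days ✓; site Porto ✗ (not Leeds or Calgary) → not eligible.
Flexible Spending Account — status full-time ✓; service 26 months ≥ 30 days ✓; 38 hrs/wk ≥ 25 ✓; age 43 ≥ 18 ✓ → eligible.
Parking Benefit — status full-time ✓; service 26 months < 5 years (≈1825 days) ✗ → not eligible.
Travel Insurance — status full-time ✓; service 26 months ≥ 90 days ✓; site Porto ✗ (not Cork, Richmond, or Madison) → not eligible.
Home Office Allowance — status full-time ✓; service 26 months ≥ 2 years (≈730 days) ✓; 38 hrs/wk ≥ 15 ✓ → eligible.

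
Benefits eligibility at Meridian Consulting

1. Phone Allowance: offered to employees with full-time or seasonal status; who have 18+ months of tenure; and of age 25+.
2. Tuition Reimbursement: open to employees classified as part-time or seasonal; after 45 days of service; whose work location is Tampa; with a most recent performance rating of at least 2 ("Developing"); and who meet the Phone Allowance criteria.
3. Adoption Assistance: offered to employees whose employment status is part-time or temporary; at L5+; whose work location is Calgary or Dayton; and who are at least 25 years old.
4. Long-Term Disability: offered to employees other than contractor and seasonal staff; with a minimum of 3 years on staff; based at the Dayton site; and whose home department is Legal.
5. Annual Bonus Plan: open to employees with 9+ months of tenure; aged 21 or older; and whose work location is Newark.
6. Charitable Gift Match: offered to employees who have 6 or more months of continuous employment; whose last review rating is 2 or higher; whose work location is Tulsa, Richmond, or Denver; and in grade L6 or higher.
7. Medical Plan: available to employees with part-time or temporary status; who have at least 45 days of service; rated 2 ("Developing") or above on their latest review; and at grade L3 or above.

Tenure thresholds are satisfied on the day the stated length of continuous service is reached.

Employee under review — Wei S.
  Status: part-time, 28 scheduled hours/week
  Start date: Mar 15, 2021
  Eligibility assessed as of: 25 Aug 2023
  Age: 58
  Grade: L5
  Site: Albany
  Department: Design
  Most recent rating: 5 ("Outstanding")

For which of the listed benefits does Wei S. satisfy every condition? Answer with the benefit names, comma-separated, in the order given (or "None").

Service from Mar 15, 2021 to 25 Aug 2023: 893 days.
Phone Allowance — status part-time ✗ (requires full-time or seasonal) → not eligible.
Tuition Reimbursement — status part-time ✓; service 893 days ≥ 45 days ✓; site Albany ✗ (not Tampa) → not eligible.
Adoption Assistance — status part-time ✓; grade L5 ≥ L5 ✓; site Albany ✗ (not Calgary or Dayton) → not eligible.
Long-Term Disability — status part-time ✓ (not excluded); service 893 days < 3 years (≈1095 days) ✗ → not eligible.
Annual Bonus Plan — service 893 days ≥ 9 months (≈270 days) ✓; age 58 ≥ 21 ✓; site Albany ✗ (not Newark) → not eligible.
Charitable Gift Match — service 893 days ≥ 6 months (≈180 days) ✓; rating 5 ≥ 2 ✓; site Albany ✗ (not Tulsa, Richmond, or Denver) → not eligible.
Medical Plan — status part-time ✓; service 893 days ≥ 45 days ✓; rating 5 ≥ 2 ✓; grade L5 ≥ L3 ✓ → eligible.

Medical Plan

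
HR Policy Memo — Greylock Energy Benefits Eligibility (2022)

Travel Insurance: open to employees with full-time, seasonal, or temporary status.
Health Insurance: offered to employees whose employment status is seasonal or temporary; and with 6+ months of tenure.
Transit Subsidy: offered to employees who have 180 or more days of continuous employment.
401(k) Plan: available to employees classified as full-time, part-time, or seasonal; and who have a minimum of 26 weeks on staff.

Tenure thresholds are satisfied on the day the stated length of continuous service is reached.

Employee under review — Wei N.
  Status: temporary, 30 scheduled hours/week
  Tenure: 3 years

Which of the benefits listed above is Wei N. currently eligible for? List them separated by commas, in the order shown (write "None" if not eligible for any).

Travel Insurance — status temporary ✓ → eligible.
Health Insurance — status temporary ✓; service 3 years ≥ 6 months (≈180 days) ✓ → eligible.
Transit Subsidy — service 3 years ≥ 180 days ✓ → eligible.
401(k) Plan — status temporary ✗ (requires full-time, part-time, or seasonal) → not eligible.

Travel Insurance, Health Insurance, Transit Subsidy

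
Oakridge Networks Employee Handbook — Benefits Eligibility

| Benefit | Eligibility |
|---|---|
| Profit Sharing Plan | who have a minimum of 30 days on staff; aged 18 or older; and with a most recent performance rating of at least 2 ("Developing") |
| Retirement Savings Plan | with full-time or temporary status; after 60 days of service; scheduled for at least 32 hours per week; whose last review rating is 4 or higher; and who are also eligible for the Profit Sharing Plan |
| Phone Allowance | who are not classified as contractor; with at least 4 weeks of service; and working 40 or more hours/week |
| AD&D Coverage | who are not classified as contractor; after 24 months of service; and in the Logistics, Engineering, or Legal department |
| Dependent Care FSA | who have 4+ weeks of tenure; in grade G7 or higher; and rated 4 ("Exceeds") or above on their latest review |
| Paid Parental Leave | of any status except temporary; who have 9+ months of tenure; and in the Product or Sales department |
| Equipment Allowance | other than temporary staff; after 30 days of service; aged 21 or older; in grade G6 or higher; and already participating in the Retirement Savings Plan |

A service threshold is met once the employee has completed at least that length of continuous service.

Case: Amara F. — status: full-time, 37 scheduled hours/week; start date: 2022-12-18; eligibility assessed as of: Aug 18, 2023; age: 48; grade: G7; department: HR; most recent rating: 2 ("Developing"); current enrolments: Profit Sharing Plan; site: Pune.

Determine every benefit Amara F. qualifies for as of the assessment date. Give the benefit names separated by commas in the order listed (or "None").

Service from 2022-12-18 to Aug 18, 2023: 243 days.
Profit Sharing Plan — service 243 days ≥ 30 days ✓; age 48 ≥ 18 ✓; rating 2 ≥ 2 ✓ → eligible.
Retirement Savings Plan — status full-time ✓; service 243 days ≥ 60 days ✓; 37 hrs/wk ≥ 32 ✓; rating 2 < 4 ✗ → not eligible.
Phone Allowance — status full-time ✓ (not excluded); service 243 days ≥ 4 weeks (≈28 days) ✓; 37 hrs/wk < 40 ✗ → not eligible.
AD&D Coverage — status full-time ✓ (not excluded); service 243 days < 24 months (≈720 days) ✗ → not eligible.
Dependent Care FSA — service 243 days ≥ 4 weeks (≈28 days) ✓; grade G7 ≥ G7 ✓; rating 2 < 4 ✗ → not eligible.
Paid Parental Leave — status full-time ✓ (not excluded); service 243 days < 9 months (≈270 days) ✗ → not eligible.
Equipment Allowance — status full-time ✓ (not excluded); service 243 days ≥ 30 days ✓; age 48 ≥ 21 ✓; grade G7 ≥ G6 ✓; not enrolled in Retirement Savings Plan ✗ → not eligible.

Profit Sharing Plan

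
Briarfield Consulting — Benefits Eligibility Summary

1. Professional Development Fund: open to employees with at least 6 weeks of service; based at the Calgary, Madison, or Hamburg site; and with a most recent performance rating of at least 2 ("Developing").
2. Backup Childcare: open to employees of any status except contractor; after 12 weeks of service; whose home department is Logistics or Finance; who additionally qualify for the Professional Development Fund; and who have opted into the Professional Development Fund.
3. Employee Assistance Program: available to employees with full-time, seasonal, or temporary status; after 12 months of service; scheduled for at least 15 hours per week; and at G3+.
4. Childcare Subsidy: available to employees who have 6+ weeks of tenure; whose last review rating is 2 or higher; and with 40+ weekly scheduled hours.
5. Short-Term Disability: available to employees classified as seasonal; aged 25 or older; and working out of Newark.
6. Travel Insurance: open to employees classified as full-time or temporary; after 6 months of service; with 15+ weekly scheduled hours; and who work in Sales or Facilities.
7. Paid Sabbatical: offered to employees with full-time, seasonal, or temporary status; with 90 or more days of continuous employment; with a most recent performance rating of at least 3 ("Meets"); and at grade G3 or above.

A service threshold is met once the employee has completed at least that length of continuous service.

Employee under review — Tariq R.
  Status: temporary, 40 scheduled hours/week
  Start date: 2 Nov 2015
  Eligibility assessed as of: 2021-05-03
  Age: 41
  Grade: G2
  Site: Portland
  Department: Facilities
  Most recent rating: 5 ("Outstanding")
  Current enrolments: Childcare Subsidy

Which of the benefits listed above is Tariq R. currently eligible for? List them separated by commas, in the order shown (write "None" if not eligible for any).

Childcare Subsidy, Travel Insurance

Service from 2 Nov 2015 to 2021-05-03: 2009 days.
Professional Development Fund — service 2009 days ≥ 6 weeks (≈42 days) ✓; site Portland ✗ (not Calgary, Madison, or Hamburg) → not eligible.
Backup Childcare — status temporary ✓ (not excluded); service 2009 days ≥ 12 weeks (≈84 days) ✓; dept Facilities ✗ → not eligible.
Employee Assistance Program — status temporary ✓; service 2009 days ≥ 12 months (≈360 days) ✓; 40 hrs/wk ≥ 15 ✓; grade G2 < G3 ✗ → not eligible.
Childcare Subsidy — service 2009 days ≥ 6 weeks (≈42 days) ✓; rating 5 ≥ 2 ✓; 40 hrs/wk ≥ 40 ✓ → eligible.
Short-Term Disability — status temporary ✗ (requires seasonal) → not eligible.
Travel Insurance — status temporary ✓; service 2009 days ≥ 6 months (≈180 days) ✓; 40 hrs/wk ≥ 15 ✓; dept Facilities ✓ → eligible.
Paid Sabbatical — status temporary ✓; service 2009 days ≥ 90 days ✓; rating 5 ≥ 3 ✓; grade G2 < G3 ✗ → not eligible.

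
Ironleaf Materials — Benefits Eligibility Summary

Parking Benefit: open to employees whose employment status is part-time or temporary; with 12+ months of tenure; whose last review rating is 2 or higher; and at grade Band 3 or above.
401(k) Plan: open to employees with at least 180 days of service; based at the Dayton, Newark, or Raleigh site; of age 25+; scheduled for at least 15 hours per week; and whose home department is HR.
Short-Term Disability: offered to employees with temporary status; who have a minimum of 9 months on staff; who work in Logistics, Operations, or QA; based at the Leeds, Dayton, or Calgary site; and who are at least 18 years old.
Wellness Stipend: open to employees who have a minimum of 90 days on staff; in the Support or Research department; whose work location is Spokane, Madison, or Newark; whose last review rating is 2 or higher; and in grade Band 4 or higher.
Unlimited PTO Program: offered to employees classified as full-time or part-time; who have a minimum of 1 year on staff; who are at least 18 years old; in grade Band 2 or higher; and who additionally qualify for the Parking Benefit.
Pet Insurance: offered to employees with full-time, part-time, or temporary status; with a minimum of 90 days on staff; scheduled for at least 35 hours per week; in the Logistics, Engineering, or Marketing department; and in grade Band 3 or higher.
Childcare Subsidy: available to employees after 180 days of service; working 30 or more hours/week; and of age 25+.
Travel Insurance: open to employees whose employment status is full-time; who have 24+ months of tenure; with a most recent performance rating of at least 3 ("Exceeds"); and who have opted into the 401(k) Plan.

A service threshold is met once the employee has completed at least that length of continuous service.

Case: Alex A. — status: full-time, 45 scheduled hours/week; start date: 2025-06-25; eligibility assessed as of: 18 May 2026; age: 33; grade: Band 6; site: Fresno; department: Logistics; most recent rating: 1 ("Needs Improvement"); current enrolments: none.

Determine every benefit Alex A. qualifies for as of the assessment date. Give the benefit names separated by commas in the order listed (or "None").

Service from 2025-06-25 to 18 May 2026: 327 days.
Parking Benefit — status full-time ✗ (requires part-time or temporary) → not eligible.
401(k) Plan — service 327 days ≥ 180 days ✓; site Fresno ✗ (not Dayton, Newark, or Raleigh) → not eligible.
Short-Term Disability — status full-time ✗ (requires temporary) → not eligible.
Wellness Stipend — service 327 days ≥ 90 days ✓; dept Logistics ✗ → not eligible.
Unlimited PTO Program — status full-time ✓; service 327 days < 1 year (≈365 days) ✗ → not eligible.
Pet Insurance — status full-time ✓; service 327 days ≥ 90 days ✓; 45 hrs/wk ≥ 35 ✓; dept Logistics ✓; grade Band 6 ≥ Band 3 ✓ → eligible.
Childcare Subsidy — service 327 days ≥ 180 days ✓; 45 hrs/wk ≥ 30 ✓; age 33 ≥ 25 ✓ → eligible.
Travel Insurance — status full-time ✓; service 327 days < 24 months (≈720 days) ✗ → not eligible.

Pet Insurance, Childcare Subsidy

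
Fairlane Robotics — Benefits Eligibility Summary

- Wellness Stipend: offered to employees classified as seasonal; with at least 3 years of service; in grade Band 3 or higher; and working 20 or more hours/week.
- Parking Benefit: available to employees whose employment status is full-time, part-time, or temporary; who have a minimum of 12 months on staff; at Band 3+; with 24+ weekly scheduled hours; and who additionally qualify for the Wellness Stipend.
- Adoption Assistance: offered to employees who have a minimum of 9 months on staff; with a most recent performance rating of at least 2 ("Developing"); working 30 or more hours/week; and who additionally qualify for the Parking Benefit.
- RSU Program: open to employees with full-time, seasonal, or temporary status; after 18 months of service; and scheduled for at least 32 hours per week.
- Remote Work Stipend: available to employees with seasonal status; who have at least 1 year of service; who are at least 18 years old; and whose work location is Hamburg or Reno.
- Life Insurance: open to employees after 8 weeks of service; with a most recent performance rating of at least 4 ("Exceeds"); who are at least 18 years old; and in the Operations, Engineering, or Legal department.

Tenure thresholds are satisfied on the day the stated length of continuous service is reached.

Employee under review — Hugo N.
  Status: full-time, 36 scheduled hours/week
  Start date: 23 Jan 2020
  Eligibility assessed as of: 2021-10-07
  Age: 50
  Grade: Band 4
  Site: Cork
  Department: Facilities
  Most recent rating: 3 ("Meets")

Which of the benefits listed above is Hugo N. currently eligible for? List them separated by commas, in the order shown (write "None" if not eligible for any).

Service from 23 Jan 2020 to 2021-10-07: 623 days.
Wellness Stipend — status full-time ✗ (requires seasonal) → not eligible.
Parking Benefit — status full-time ✓; service 623 days ≥ 12 months (≈360 days) ✓; grade Band 4 ≥ Band 3 ✓; 36 hrs/wk ≥ 24 ✓; not eligible for Wellness Stipend ✗ → not eligible.
Adoption Assistance — service 623 days ≥ 9 months (≈270 days) ✓; rating 3 ≥ 2 ✓; 36 hrs/wk ≥ 30 ✓; not eligible for Parking Benefit ✗ → not eligible.
RSU Program — status full-time ✓; service 623 days ≥ 18 months (≈540 days) ✓; 36 hrs/wk ≥ 32 ✓ → eligible.
Remote Work Stipend — status full-time ✗ (requires seasonal) → not eligible.
Life Insurance — service 623 days ≥ 8 weeks (≈56 days) ✓; rating 3 < 4 ✗ → not eligible.

RSU Program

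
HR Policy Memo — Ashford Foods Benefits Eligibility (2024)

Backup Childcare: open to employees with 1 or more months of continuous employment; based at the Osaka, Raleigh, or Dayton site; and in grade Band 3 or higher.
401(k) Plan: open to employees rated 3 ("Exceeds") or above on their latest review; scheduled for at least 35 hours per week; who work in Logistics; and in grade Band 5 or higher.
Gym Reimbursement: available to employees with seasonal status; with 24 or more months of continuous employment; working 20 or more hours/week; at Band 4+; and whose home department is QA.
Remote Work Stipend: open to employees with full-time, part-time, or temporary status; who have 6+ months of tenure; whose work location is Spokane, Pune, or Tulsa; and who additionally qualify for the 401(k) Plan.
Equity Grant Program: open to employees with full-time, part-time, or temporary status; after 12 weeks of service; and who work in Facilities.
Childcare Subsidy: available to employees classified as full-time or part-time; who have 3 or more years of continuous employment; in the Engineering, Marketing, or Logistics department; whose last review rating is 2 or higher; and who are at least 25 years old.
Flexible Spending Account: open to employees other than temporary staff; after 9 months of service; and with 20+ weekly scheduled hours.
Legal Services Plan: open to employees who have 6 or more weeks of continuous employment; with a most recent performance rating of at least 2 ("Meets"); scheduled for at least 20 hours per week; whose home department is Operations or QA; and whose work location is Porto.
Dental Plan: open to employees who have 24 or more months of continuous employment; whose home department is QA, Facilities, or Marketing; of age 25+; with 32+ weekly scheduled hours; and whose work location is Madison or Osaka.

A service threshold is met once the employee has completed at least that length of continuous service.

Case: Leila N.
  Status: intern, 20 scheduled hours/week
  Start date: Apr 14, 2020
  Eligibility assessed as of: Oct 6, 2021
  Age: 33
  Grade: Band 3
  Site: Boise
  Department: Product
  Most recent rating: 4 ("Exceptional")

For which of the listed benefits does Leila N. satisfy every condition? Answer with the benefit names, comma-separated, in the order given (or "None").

Service from Apr 14, 2020 to Oct 6, 2021: 540 days.
Backup Childcare — service 540 days ≥ 1 month (≈30 days) ✓; site Boise ✗ (not Osaka, Raleigh, or Dayton) → not eligible.
401(k) Plan — rating 4 ≥ 3 ✓; 20 hrs/wk < 35 ✗ → not eligible.
Gym Reimbursement — status intern ✗ (requires seasonal) → not eligible.
Remote Work Stipend — status intern ✗ (requires full-time, part-time, or temporary) → not eligible.
Equity Grant Program — status intern ✗ (requires full-time, part-time, or temporary) → not eligible.
Childcare Subsidy — status intern ✗ (requires full-time or part-time) → not eligible.
Flexible Spending Account — status intern ✓ (not excluded); service 540 days ≥ 9 months (≈270 days) ✓; 20 hrs/wk ≥ 20 ✓ → eligible.
Legal Services Plan — service 540 days ≥ 6 weeks (≈42 days) ✓; rating 4 ≥ 2 ✓; 20 hrs/wk ≥ 20 ✓; dept Product ✗ → not eligible.
Dental Plan — service 540 days < 24 months (≈720 days) ✗ → not eligible.

Flexible Spending Account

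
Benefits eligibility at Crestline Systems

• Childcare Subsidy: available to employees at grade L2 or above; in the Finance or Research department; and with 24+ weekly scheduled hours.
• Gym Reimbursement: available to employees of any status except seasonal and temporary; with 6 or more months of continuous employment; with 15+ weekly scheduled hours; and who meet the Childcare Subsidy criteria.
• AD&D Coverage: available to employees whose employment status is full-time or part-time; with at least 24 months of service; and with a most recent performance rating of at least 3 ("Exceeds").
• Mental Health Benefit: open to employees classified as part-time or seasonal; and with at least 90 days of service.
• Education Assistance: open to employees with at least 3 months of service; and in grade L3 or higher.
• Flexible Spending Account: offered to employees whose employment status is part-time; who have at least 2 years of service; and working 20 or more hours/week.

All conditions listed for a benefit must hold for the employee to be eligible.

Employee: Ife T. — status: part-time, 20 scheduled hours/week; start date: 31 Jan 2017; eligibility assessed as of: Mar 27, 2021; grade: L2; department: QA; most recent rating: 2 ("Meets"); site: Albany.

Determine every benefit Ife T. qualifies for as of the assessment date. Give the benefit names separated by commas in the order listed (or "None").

Mental Health Benefit, Flexible Spending Account

Service from 31 Jan 2017 to Mar 27, 2021: 1516 days.
Childcare Subsidy — grade L2 ≥ L2 ✓; dept QA ✗ → not eligible.
Gym Reimbursement — status part-time ✓ (not excluded); service 1516 days ≥ 6 months (≈180 days) ✓; 20 hrs/wk ≥ 15 ✓; not eligible for Childcare Subsidy ✗ → not eligible.
AD&D Coverage — status part-time ✓; service 1516 days ≥ 24 months (≈720 days) ✓; rating 2 < 3 ✗ → not eligible.
Mental Health Benefit — status part-time ✓; service 1516 days ≥ 90 days ✓ → eligible.
Education Assistance — service 1516 days ≥ 3 months (≈90 days) ✓; grade L2 < L3 ✗ → not eligible.
Flexible Spending Account — status part-time ✓; service 1516 days ≥ 2 years (≈730 days) ✓; 20 hrs/wk ≥ 20 ✓ → eligible.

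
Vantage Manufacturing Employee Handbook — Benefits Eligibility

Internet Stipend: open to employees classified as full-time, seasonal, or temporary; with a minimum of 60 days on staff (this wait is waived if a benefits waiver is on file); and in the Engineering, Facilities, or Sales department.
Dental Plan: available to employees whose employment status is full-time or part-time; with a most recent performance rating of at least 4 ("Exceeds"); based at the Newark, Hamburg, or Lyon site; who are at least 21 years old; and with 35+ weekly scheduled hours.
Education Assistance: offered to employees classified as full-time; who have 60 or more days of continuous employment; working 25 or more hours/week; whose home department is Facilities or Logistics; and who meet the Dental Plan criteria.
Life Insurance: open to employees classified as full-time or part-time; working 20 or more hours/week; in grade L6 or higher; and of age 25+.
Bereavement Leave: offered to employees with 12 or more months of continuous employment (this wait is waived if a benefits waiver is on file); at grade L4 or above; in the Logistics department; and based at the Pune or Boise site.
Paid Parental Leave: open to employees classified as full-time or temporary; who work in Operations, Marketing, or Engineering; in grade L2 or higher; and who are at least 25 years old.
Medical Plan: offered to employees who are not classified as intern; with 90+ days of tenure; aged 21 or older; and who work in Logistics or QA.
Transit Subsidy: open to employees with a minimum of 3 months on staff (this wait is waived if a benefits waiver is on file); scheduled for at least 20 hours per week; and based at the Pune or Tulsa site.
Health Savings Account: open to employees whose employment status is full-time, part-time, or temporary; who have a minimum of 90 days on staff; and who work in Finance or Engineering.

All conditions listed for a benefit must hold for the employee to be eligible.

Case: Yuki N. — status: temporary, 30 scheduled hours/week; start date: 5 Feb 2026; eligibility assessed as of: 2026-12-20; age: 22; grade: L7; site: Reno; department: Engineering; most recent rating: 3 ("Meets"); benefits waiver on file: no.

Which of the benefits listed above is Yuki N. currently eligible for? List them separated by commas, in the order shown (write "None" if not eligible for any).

Service from 5 Feb 2026 to 2026-12-20: 318 days.
Internet Stipend — status temporary ✓; no waiver, service 318 days ≥ 60 days ✓; dept Engineering ✓ → eligible.
Dental Plan — status temporary ✗ (requires full-time or part-time) → not eligible.
Education Assistance — status temporary ✗ (requires full-time) → not eligible.
Life Insurance — status temporary ✗ (requires full-time or part-time) → not eligible.
Bereavement Leave — no waiver, service 318 days < 12 months (≈360 days) ✗ → not eligible.
Paid Parental Leave — status temporary ✓; dept Engineering ✓; grade L7 ≥ L2 ✓; age 22 < 25 ✗ → not eligible.
Medical Plan — status temporary ✓ (not excluded); service 318 days ≥ 90 days ✓; age 22 ≥ 21 ✓; dept Engineering ✗ → not eligible.
Transit Subsidy — no waiver, service 318 days ≥ 3 months (≈90 days) ✓; 30 hrs/wk ≥ 20 ✓; site Reno ✗ (not Pune or Tulsa) → not eligible.
Health Savings Account — status temporary ✓; service 318 days ≥ 90 days ✓; dept Engineering ✓ → eligible.

Internet Stipend, Health Savings Account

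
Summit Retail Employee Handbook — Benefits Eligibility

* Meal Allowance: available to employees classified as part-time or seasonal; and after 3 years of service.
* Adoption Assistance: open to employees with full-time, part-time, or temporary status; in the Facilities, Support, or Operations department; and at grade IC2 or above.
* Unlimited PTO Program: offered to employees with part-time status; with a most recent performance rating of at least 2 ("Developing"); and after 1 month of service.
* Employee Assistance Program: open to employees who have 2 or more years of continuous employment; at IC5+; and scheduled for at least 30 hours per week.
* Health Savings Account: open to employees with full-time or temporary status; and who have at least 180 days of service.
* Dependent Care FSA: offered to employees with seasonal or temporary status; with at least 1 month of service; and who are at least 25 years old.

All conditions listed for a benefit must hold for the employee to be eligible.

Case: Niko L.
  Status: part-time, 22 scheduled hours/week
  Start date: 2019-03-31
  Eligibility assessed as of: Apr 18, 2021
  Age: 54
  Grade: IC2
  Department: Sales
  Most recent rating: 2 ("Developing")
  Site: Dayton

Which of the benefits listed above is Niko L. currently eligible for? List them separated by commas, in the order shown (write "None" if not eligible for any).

Service from 2019-03-31 to Apr 18, 2021: 749 days.
Meal Allowance — status part-time ✓; service 749 days < 3 years (≈1095 days) ✗ → not eligible.
Adoption Assistance — status part-time ✓; dept Sales ✗ → not eligible.
Unlimited PTO Program — status part-time ✓; rating 2 ≥ 2 ✓; service 749 days ≥ 1 month (≈30 days) ✓ → eligible.
Employee Assistance Program — service 749 days ≥ 2 years (≈730 days) ✓; grade IC2 < IC5 ✗ → not eligible.
Health Savings Account — status part-time ✗ (requires full-time or temporary) → not eligible.
Dependent Care FSA — status part-time ✗ (requires seasonal or temporary) → not eligible.

Unlimited PTO Program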